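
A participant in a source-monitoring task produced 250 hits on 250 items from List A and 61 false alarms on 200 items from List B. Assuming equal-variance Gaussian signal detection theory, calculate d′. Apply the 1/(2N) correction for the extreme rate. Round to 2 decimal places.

The hit rate is 250/250 = 1, so apply the 1/(2N) correction: H → 1 − 1/(2·250) = 0.99800.
z(H) = z(0.99800) = 2.878
z(FA) = z(0.30500) = -0.510
d' = 2.878 − (-0.510) = 3.388

d′ = 3.39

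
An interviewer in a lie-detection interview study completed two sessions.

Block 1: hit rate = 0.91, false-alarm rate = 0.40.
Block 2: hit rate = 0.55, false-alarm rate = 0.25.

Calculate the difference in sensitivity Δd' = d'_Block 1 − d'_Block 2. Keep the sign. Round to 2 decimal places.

Δd' = 0.79

Block 1: z(0.91) = 1.341, z(0.40) = -0.253, d' = 1.594
Block 2: z(0.55) = 0.126, z(0.25) = -0.674, d' = 0.800
Δd' = d'_Block 1 − d'_Block 2 = 1.594 − 0.800 = 0.794
Block 1 has the higher sensitivity.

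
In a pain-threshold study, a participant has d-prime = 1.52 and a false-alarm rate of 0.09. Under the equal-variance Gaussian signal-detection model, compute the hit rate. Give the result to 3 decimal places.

hit rate = 0.571

z(false-alarm rate) = z(0.09) = -1.3408
z(H) = z(FA) + d' = -1.3408 + 1.52 = 0.1792
hit rate = Φ(0.1792) = 0.5711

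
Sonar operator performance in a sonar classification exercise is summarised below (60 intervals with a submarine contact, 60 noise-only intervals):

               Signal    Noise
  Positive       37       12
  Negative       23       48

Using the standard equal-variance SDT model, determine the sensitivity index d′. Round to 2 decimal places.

d′ = 1.14

H = 37/60 = 0.6167
FA = 12/60 = 0.2000
z(H) = 0.2968
z(FA) = -0.8416
d' = z(H) − z(FA) = 0.2968 − (-0.8416) = 1.1384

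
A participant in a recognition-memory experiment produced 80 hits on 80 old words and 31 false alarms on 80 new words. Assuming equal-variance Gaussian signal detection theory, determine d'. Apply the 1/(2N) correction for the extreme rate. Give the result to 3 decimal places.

d' = 2.784

The hit rate is 80/80 = 1, so apply the 1/(2N) correction: H → 1 − 1/(2·80) = 0.99375.
z(H) = z(0.99375) = 2.4977
z(FA) = z(0.38750) = -0.2858
d' = 2.4977 − (-0.2858) = 2.7835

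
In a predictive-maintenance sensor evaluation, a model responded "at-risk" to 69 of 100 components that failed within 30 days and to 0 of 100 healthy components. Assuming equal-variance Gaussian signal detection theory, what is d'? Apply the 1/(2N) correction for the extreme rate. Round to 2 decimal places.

The false-alarm rate is 0/100 = 0, so apply the 1/(2N) correction: FA → 1/(2·100) = 0.00500.
z(H) = z(0.69000) = 0.496
z(FA) = z(0.00500) = -2.576
d' = 0.496 − (-2.576) = 3.072

d' = 3.07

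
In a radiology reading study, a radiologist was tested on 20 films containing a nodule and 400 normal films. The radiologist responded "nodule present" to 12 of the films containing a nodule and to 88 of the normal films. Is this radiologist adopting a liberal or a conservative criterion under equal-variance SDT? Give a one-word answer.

z(H) = 0.253, z(FA) = -0.772
c = −½·(z(H) + z(FA)) = 0.2595
c > 0 → conservative criterion (biased toward responding “no”).

conservative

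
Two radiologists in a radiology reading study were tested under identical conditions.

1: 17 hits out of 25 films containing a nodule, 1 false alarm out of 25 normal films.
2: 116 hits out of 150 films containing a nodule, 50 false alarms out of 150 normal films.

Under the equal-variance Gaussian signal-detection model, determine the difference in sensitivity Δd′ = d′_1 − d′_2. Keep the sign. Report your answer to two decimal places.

Δd′ = 1.04

1: z(0.6800) = 0.468, z(0.0400) = -1.751, d' = 2.219
2: z(0.7733) = 0.750, z(0.3333) = -0.431, d' = 1.181
Δd' = d'_1 − d'_2 = 2.219 − 1.181 = 1.038
1 has the higher sensitivity.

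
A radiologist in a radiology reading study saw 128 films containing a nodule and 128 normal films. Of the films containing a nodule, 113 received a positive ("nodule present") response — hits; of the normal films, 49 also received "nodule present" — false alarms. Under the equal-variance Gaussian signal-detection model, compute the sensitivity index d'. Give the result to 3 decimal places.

d' = 1.487

H = 113/128 = 0.8828
FA = 49/128 = 0.3828
Φ⁻¹(0.8828) = 1.1891, Φ⁻¹(0.3828) = -0.2981
d' = z(H) − z(FA) = 1.1891 − (-0.2981) = 1.4872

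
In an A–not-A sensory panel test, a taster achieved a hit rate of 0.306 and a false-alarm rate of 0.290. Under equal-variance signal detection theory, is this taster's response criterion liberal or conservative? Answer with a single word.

conservative

z(H) = -0.507, z(FA) = -0.553
c = −½·(z(H) + z(FA)) = 0.530
c > 0 → conservative criterion (biased toward responding “no”).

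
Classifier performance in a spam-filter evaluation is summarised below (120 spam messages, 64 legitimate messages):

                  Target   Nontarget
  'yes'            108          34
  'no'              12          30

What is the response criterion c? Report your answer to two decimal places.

c = -0.68

H = 108/120 = 0.9000
FA = 34/64 = 0.5312
z(H) = z(0.9000) = 1.282
z(FA) = z(0.5312) = 0.078
c = −½·[z(H) + z(FA)] = −0.5 × (1.282 + 0.078) = -0.680
c < 0: the classifier has a liberal response bias.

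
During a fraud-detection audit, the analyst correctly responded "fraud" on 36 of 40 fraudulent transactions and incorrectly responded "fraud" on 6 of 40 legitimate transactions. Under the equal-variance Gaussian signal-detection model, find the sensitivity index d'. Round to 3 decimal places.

H = 36/40 = 0.9000
FA = 6/40 = 0.1500
z(0.9000) = 1.2816, z(0.1500) = -1.0364
d' = z(H) − z(FA) = 1.2816 − (-1.0364) = 2.3180

d' = 2.318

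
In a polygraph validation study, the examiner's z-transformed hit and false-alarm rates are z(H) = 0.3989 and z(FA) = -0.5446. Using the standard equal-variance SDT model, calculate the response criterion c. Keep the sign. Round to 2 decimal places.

c = −½·[z(H) + z(FA)] = −½·(0.3989 + (-0.5446)) = 0.07285
c > 0: the examiner has a conservative response bias.

c = 0.07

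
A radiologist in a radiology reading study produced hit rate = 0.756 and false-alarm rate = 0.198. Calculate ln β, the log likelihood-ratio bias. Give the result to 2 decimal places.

z(H) = z(0.756) = 0.693
z(FA) = z(0.198) = -0.849
ln β = −½·[z(H)² − z(FA)²] = −0.5 × (0.480 − 0.721) = 0.1205

ln β = 0.12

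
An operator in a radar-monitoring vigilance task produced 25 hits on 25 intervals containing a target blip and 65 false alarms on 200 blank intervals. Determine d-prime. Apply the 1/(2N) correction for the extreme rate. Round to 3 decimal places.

d-prime = 2.508

The hit rate is 25/25 = 1, so apply the 1/(2N) correction: H → 1 − 1/(2·25) = 0.98000.
z(H) = z(0.98000) = 2.0537
z(FA) = z(0.32500) = -0.4538
d' = 2.0537 − (-0.4538) = 2.5075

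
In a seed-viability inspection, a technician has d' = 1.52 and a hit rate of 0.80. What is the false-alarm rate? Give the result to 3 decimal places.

false-alarm rate = 0.249

z(hit rate) = z(0.80) = 0.8416
z(FA) = z(H) − d' = 0.8416 − 1.52 = -0.6784
false-alarm rate = Φ(-0.6784) = 0.2488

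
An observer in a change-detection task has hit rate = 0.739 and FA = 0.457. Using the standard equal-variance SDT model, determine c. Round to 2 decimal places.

c = -0.27

z(H) = z(0.739) = 0.640
z(FA) = z(0.457) = -0.108
c = −½·[z(H) + z(FA)] = −0.5 × (0.640 + (-0.108)) = -0.266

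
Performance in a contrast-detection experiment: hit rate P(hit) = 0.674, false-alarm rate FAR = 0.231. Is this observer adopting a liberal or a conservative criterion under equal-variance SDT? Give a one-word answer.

z(H) = 0.451, z(FA) = -0.736
c = −½·(z(H) + z(FA)) = 0.1425
c > 0 → conservative criterion (biased toward responding “no”).

conservative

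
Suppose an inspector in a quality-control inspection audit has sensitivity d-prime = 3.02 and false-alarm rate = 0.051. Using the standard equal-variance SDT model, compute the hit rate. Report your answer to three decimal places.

z(false-alarm rate) = z(0.051) = -1.6352
z(H) = z(FA) + d' = -1.6352 + 3.02 = 1.3848
hit rate = Φ(1.3848) = 0.9169

hit rate = 0.917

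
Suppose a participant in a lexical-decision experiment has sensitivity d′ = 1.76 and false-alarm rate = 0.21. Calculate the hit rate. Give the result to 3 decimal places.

hit rate = 0.830

z(false-alarm rate) = z(0.21) = -0.8064
z(H) = z(FA) + d' = -0.8064 + 1.76 = 0.9536
hit rate = Φ(0.9536) = 0.8299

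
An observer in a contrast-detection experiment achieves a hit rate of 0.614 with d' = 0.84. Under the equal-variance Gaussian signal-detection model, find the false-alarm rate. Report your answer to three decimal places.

z(hit rate) = z(0.614) = 0.2898
z(FA) = z(H) − d' = 0.2898 − 0.84 = -0.5502
false-alarm rate = Φ(-0.5502) = 0.2911

false-alarm rate = 0.291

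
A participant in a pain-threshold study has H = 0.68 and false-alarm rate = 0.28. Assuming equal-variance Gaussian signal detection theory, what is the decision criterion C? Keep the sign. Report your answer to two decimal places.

C = 0.06

Φ⁻¹(0.68) = 0.468, Φ⁻¹(0.28) = -0.583
c = −½·[z(H) + z(FA)] = −0.5 × (0.468 + (-0.583)) = 0.0575
c > 0: the participant has a conservative response bias.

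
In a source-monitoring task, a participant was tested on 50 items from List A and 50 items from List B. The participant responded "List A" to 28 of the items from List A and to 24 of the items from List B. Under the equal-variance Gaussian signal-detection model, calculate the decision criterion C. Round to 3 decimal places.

H = 28/50 = 0.5600
FA = 24/50 = 0.4800
Φ⁻¹(0.5600) = 0.1510, Φ⁻¹(0.4800) = -0.0502
c = −½·[z(H) + z(FA)] = −0.5 × (0.1510 + (-0.0502)) = -0.0504
c < 0: the participant has a liberal response bias.

C = -0.050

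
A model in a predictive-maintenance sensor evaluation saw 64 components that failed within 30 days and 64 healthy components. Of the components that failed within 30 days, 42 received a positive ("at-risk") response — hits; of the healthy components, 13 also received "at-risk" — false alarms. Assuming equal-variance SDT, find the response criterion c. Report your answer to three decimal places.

c = 0.214

H = 42/64 = 0.6562
FA = 13/64 = 0.2031
Φ⁻¹(H) = 0.4021
Φ⁻¹(FA) = -0.8306
c = −½·[z(H) + z(FA)] = −0.5 × (0.4021 + (-0.8306)) = 0.21425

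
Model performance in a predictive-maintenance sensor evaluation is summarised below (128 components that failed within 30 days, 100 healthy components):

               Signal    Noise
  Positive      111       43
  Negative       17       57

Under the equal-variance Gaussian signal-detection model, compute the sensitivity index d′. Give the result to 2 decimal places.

d′ = 1.29

H = 111/128 = 0.8672
FA = 43/100 = 0.4300
Φ⁻¹(H) = 1.113
Φ⁻¹(FA) = -0.176
d' = z(H) − z(FA) = 1.113 − (-0.176) = 1.289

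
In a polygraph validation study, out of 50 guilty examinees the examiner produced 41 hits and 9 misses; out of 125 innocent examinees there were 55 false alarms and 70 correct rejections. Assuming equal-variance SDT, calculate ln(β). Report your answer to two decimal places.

H = 41/50 = 0.8200
FA = 55/125 = 0.4400
z(0.8200) = 0.915, z(0.4400) = -0.151
ln β = −½·[z(H)² − z(FA)²] = −0.5 × (0.837 − 0.023) = -0.407

ln β = -0.41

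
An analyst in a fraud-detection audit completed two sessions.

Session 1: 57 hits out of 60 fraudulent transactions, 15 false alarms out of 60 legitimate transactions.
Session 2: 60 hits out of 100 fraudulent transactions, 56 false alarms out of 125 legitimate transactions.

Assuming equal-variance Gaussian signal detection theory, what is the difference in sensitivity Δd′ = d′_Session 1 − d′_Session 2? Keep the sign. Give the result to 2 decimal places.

Session 1: z(0.9500) = 1.645, z(0.2500) = -0.674, d' = 2.319
Session 2: z(0.6000) = 0.253, z(0.4480) = -0.131, d' = 0.384
Δd' = d'_Session 1 − d'_Session 2 = 2.319 − 0.384 = 1.935
Session 1 has the higher sensitivity.

Δd′ = 1.94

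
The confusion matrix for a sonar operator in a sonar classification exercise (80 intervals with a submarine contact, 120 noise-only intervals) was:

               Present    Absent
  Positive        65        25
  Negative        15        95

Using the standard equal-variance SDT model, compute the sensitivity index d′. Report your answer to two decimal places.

d′ = 1.70

H = 65/80 = 0.8125
FA = 25/120 = 0.2083
Φ⁻¹(H) = 0.8871
Φ⁻¹(FA) = -0.8123
d' = z(H) − z(FA) = 0.8871 − (-0.8123) = 1.6994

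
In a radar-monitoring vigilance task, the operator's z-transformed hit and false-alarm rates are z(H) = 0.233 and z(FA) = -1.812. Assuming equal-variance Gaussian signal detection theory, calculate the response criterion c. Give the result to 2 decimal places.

c = 0.79

c = −½·[z(H) + z(FA)] = −½·(0.233 + (-1.812)) = 0.7895
c > 0: the operator has a conservative response bias.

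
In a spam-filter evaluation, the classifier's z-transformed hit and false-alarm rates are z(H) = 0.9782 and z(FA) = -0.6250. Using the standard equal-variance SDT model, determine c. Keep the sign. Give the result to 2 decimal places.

c = -0.18

c = −½·[z(H) + z(FA)] = −½·(0.9782 + (-0.6250)) = -0.1766
c < 0: the classifier has a liberal response bias.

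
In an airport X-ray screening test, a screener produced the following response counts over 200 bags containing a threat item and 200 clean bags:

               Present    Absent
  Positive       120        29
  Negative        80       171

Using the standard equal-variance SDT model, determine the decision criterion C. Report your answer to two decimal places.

H = 120/200 = 0.6000
FA = 29/200 = 0.1450
z(H) = z(0.6000) = 0.2533
z(FA) = z(0.1450) = -1.0581
c = −½·[z(H) + z(FA)] = −0.5 × (0.2533 + (-1.0581)) = 0.4024
c > 0: the screener has a conservative response bias.

C = 0.40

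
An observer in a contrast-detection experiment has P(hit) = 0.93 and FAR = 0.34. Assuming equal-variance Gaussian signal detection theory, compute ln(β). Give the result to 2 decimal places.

ln β = -1.00

Φ⁻¹(H) = Φ⁻¹(0.93) = 1.476
Φ⁻¹(FA) = Φ⁻¹(0.34) = -0.412
ln β = −½·[z(H)² − z(FA)²] = −0.5 × (2.179 − 0.170) = -1.0045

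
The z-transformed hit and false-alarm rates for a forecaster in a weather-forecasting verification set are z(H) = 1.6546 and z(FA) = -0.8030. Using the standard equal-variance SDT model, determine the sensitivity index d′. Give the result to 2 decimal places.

d′ = 2.46

d' = z(H) − z(FA) = 1.6546 − (-0.8030) = 2.4576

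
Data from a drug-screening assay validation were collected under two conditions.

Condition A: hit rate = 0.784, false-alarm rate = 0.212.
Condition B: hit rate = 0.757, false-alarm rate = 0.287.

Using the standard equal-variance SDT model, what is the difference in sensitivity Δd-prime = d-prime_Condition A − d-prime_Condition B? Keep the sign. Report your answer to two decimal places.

Condition A: z(0.784) = 0.786, z(0.212) = -0.800, d' = 1.586
Condition B: z(0.757) = 0.697, z(0.287) = -0.562, d' = 1.259
Δd' = d'_Condition A − d'_Condition B = 1.586 − 1.259 = 0.327
Condition A has the higher sensitivity.

Δd-prime = 0.33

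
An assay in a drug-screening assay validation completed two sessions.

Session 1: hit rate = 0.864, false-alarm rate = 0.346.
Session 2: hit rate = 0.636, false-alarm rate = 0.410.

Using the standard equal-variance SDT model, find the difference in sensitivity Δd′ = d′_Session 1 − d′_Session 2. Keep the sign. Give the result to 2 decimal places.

Δd′ = 0.92

Session 1: z(0.864) = 1.098, z(0.346) = -0.396, d' = 1.494
Session 2: z(0.636) = 0.348, z(0.410) = -0.228, d' = 0.576
Δd' = d'_Session 1 − d'_Session 2 = 1.494 − 0.576 = 0.918
Session 1 has the higher sensitivity.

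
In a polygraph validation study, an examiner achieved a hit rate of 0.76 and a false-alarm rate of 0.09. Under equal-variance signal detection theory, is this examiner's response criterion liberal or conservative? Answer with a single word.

conservative

z(H) = 0.706, z(FA) = -1.341
c = −½·(z(H) + z(FA)) = 0.3175
c > 0 → conservative criterion (biased toward responding “no”).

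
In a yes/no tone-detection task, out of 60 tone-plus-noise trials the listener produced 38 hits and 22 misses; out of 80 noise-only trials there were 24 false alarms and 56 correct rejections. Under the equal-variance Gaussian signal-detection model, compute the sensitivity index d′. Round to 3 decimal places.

H = 38/60 = 0.6333
FA = 24/80 = 0.3000
z(0.6333) = 0.3406, z(0.3000) = -0.5244
d' = z(H) − z(FA) = 0.3406 − (-0.5244) = 0.8650

d′ = 0.865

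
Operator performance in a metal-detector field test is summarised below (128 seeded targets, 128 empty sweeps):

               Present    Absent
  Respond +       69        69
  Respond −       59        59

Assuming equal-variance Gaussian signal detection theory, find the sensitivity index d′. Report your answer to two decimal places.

d′ = 0.00

H = 69/128 = 0.5391
FA = 69/128 = 0.5391
z(H) = z(0.5391) = 0.098
z(FA) = z(0.5391) = 0.098
d' = z(H) − z(FA) = 0.098 − 0.098 = 0.000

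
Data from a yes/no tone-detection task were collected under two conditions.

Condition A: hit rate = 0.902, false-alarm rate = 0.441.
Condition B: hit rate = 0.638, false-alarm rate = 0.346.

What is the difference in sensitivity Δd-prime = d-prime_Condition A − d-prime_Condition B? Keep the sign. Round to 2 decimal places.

Δd-prime = 0.69

Condition A: z(0.902) = 1.293, z(0.441) = -0.148, d' = 1.441
Condition B: z(0.638) = 0.353, z(0.346) = -0.396, d' = 0.749
Δd' = d'_Condition A − d'_Condition B = 1.441 − 0.749 = 0.692
Condition A has the higher sensitivity.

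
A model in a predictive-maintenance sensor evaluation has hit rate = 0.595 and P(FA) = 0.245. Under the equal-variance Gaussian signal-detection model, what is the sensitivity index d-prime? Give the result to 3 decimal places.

z(H) = z(0.595) = 0.2404
z(FA) = z(0.245) = -0.6903
d' = z(H) − z(FA) = 0.2404 − (-0.6903) = 0.9307

d-prime = 0.931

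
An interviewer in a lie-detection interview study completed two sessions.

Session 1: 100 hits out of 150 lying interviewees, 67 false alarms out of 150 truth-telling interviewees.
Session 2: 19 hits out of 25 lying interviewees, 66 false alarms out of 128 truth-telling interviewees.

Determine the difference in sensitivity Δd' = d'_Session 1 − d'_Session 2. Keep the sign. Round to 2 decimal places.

Δd' = -0.10

Session 1: z(0.6667) = 0.431, z(0.4467) = -0.134, d' = 0.565
Session 2: z(0.7600) = 0.706, z(0.5156) = 0.039, d' = 0.667
Δd' = d'_Session 1 − d'_Session 2 = 0.565 − 0.667 = -0.102
Session 2 has the higher sensitivity.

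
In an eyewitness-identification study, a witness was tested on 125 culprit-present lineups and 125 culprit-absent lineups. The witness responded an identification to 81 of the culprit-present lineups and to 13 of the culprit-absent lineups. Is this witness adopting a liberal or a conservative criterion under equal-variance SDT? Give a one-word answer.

z(H) = 0.380, z(FA) = -1.259
c = −½·(z(H) + z(FA)) = 0.4395
c > 0 → conservative criterion (biased toward responding “no”).

conservative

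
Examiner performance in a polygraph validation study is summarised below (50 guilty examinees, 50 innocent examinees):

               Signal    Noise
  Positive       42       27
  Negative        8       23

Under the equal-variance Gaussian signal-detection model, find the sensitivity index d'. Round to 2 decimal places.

H = 42/50 = 0.8400
FA = 27/50 = 0.5400
Φ⁻¹(H) = Φ⁻¹(0.8400) = 0.994
Φ⁻¹(FA) = Φ⁻¹(0.5400) = 0.100
d' = z(H) − z(FA) = 0.994 − 0.100 = 0.894

d' = 0.89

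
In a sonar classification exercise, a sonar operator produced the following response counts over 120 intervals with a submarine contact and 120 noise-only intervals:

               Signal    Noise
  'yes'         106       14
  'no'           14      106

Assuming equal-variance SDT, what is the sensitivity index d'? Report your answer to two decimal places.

H = 106/120 = 0.8833
FA = 14/120 = 0.1167
z(H) = z(0.8833) = 1.1916
z(FA) = z(0.1167) = -1.1916
d' = z(H) − z(FA) = 1.1916 − (-1.1916) = 2.3832

d' = 2.38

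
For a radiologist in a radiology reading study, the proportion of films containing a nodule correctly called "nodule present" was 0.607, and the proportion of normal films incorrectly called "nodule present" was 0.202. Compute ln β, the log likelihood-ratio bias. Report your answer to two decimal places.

Φ⁻¹(H) = 0.272
Φ⁻¹(FA) = -0.834
ln β = −½·[z(H)² − z(FA)²] = −0.5 × (0.074 − 0.696) = 0.311

ln β = 0.31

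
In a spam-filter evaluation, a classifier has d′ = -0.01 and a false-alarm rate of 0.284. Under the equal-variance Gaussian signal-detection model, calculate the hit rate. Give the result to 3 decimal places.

hit rate = 0.281

z(false-alarm rate) = z(0.284) = -0.5710
z(H) = z(FA) + d' = -0.5710 + (-0.01) = -0.5810
hit rate = Φ(-0.5810) = 0.2806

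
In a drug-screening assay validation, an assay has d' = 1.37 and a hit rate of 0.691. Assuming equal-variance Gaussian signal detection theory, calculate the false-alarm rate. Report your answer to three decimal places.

false-alarm rate = 0.192

z(hit rate) = z(0.691) = 0.4987
z(FA) = z(H) − d' = 0.4987 − 1.37 = -0.8713
false-alarm rate = Φ(-0.8713) = 0.1918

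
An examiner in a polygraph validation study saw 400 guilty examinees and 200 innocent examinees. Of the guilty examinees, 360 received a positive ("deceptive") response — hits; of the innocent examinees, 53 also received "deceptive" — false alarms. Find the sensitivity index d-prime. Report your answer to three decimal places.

H = 360/400 = 0.9000
FA = 53/200 = 0.2650
z(0.9000) = 1.2816, z(0.2650) = -0.6280
d' = z(H) − z(FA) = 1.2816 − (-0.6280) = 1.9096

d-prime = 1.910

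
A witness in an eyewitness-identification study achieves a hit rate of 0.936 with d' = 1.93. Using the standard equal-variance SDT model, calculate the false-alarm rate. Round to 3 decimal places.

z(hit rate) = z(0.936) = 1.5220
z(FA) = z(H) − d' = 1.5220 − 1.93 = -0.4080
false-alarm rate = Φ(-0.4080) = 0.3416

false-alarm rate = 0.342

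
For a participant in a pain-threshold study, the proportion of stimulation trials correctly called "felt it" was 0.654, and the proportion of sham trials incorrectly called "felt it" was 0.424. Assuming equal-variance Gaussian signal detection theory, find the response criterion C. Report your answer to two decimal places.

C = -0.10

z(H) = 0.396
z(FA) = -0.192
c = −½·[z(H) + z(FA)] = −0.5 × (0.396 + (-0.192)) = -0.102
c < 0: the participant has a liberal response bias.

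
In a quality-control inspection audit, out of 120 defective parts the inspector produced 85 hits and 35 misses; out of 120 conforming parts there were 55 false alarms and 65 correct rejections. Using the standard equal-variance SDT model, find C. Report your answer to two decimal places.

H = 85/120 = 0.7083
FA = 55/120 = 0.4583
Φ⁻¹(H) = 0.548
Φ⁻¹(FA) = -0.105
c = −½·[z(H) + z(FA)] = −0.5 × (0.548 + (-0.105)) = -0.2215
c < 0: the inspector has a liberal response bias.

C = -0.22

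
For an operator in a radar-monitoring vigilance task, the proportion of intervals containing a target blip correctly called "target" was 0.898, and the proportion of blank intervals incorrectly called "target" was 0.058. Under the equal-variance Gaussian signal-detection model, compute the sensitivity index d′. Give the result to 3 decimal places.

Φ⁻¹(0.898) = 1.2702, Φ⁻¹(0.058) = -1.5718
d' = z(H) − z(FA) = 1.2702 − (-1.5718) = 2.8420

d′ = 2.842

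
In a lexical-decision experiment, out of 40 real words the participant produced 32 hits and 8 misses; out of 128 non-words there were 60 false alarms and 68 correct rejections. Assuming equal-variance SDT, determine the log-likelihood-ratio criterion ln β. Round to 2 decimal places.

H = 32/40 = 0.8000
FA = 60/128 = 0.4688
z(H) = z(0.8000) = 0.842
z(FA) = z(0.4688) = -0.078
ln β = −½·[z(H)² − z(FA)²] = −0.5 × (0.709 − 0.006) = -0.3515

ln β = -0.35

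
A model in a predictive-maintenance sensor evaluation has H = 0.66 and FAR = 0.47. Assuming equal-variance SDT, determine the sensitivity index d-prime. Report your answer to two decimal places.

z(H) = z(0.66) = 0.4125
z(FA) = z(0.47) = -0.0753
d' = z(H) − z(FA) = 0.4125 − (-0.0753) = 0.4878

d-prime = 0.49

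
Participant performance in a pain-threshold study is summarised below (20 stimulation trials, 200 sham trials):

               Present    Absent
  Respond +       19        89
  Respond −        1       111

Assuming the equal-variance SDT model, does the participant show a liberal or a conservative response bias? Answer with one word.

liberal

z(H) = 1.645, z(FA) = -0.138
c = −½·(z(H) + z(FA)) = -0.7535
c < 0 → liberal criterion (biased toward responding “yes”).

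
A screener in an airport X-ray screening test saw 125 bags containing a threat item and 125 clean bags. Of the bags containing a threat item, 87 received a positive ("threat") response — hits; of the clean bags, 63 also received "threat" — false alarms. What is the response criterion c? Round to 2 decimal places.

H = 87/125 = 0.6960
FA = 63/125 = 0.5040
Φ⁻¹(0.6960) = 0.513, Φ⁻¹(0.5040) = 0.010
c = −½·[z(H) + z(FA)] = −0.5 × (0.513 + 0.010) = -0.2615
c < 0: the screener has a liberal response bias.

c = -0.26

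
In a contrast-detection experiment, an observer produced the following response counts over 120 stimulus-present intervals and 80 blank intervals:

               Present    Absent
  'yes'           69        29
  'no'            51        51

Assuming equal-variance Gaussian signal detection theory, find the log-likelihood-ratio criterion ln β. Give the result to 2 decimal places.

H = 69/120 = 0.5750
FA = 29/80 = 0.3625
z(H) = z(0.5750) = 0.189
z(FA) = z(0.3625) = -0.352
ln β = −½·[z(H)² − z(FA)²] = −0.5 × (0.036 − 0.124) = 0.044

ln β = 0.04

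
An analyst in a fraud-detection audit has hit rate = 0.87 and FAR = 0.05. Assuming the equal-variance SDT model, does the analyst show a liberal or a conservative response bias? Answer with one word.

z(H) = 1.126, z(FA) = -1.645
c = −½·(z(H) + z(FA)) = 0.2595
c > 0 → conservative criterion (biased toward responding “no”).

conservative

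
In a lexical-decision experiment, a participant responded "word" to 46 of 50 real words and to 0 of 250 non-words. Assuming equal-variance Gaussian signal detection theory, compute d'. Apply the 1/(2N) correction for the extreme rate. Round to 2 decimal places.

d' = 4.28

The false-alarm rate is 0/250 = 0, so apply the 1/(2N) correction: FA → 1/(2·250) = 0.00200.
z(H) = z(0.92000) = 1.405
z(FA) = z(0.00200) = -2.878
d' = 1.405 − (-2.878) = 4.283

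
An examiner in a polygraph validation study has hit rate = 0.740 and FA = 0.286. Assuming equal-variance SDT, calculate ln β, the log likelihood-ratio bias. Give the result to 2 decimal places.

z(H) = 0.643
z(FA) = -0.565
ln β = −½·[z(H)² − z(FA)²] = −0.5 × (0.413 − 0.319) = -0.047

ln β = -0.05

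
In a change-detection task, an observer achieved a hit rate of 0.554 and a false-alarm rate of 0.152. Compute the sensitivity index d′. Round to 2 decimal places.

d′ = 1.16

z(0.554) = 0.136, z(0.152) = -1.028
d' = z(H) − z(FA) = 0.136 − (-1.028) = 1.164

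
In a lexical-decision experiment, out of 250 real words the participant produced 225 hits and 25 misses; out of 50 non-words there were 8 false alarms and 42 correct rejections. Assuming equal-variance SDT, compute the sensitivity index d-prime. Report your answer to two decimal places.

d-prime = 2.28

H = 225/250 = 0.9000
FA = 8/50 = 0.1600
z(H) = z(0.9000) = 1.2816
z(FA) = z(0.1600) = -0.9945
d' = z(H) − z(FA) = 1.2816 − (-0.9945) = 2.2761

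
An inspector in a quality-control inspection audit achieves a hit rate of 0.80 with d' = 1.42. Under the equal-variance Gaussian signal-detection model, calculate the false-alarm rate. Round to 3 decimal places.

z(hit rate) = z(0.80) = 0.8416
z(FA) = z(H) − d' = 0.8416 − 1.42 = -0.5784
false-alarm rate = Φ(-0.5784) = 0.2815

false-alarm rate = 0.282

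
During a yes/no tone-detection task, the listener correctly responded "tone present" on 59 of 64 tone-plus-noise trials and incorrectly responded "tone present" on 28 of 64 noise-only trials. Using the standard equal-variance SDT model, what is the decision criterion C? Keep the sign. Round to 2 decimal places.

C = -0.63

H = 59/64 = 0.9219
FA = 28/64 = 0.4375
z(H) = z(0.9219) = 1.418
z(FA) = z(0.4375) = -0.157
c = −½·[z(H) + z(FA)] = −0.5 × (1.418 + (-0.157)) = -0.6305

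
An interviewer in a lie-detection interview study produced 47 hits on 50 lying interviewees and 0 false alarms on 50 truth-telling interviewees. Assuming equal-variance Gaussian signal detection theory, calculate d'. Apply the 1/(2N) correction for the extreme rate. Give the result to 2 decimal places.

The false-alarm rate is 0/50 = 0, so apply the 1/(2N) correction: FA → 1/(2·50) = 0.01000.
z(H) = z(0.94000) = 1.555
z(FA) = z(0.01000) = -2.326
d' = 1.555 − (-2.326) = 3.881

d' = 3.88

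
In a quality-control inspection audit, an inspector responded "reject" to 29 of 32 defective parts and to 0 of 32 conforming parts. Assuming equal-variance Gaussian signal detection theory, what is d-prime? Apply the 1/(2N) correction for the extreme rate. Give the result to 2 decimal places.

d-prime = 3.47

The false-alarm rate is 0/32 = 0, so apply the 1/(2N) correction: FA → 1/(2·32) = 0.01562.
z(H) = z(0.90625) = 1.318
z(FA) = z(0.01562) = -2.154
d' = 1.318 − (-2.154) = 3.472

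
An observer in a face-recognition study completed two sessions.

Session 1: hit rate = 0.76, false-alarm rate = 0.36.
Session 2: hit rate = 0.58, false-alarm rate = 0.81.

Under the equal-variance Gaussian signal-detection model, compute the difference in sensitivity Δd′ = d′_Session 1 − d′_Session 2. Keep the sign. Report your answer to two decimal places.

Δd′ = 1.74

Session 1: z(0.76) = 0.706, z(0.36) = -0.358, d' = 1.064
Session 2: z(0.58) = 0.202, z(0.81) = 0.878, d' = -0.676
Δd' = d'_Session 1 − d'_Session 2 = 1.064 − (-0.676) = 1.740
Session 1 has the higher sensitivity.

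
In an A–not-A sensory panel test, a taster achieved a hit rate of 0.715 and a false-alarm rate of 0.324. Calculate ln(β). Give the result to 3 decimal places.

ln β = -0.057

Φ⁻¹(H) = Φ⁻¹(0.715) = 0.5681
Φ⁻¹(FA) = Φ⁻¹(0.324) = -0.4565
ln β = −½·[z(H)² − z(FA)²] = −0.5 × (0.3227 − 0.2084) = -0.05715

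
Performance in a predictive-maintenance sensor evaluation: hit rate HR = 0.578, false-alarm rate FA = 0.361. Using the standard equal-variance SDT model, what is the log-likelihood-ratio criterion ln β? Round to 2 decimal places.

Φ⁻¹(H) = Φ⁻¹(0.578) = 0.197
Φ⁻¹(FA) = Φ⁻¹(0.361) = -0.356
ln β = −½·[z(H)² − z(FA)²] = −0.5 × (0.039 − 0.127) = 0.044

ln β = 0.04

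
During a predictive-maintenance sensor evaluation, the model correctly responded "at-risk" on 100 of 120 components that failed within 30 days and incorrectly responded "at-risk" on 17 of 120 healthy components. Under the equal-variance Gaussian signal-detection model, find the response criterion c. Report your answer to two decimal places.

H = 100/120 = 0.8333
FA = 17/120 = 0.1417
z(0.8333) = 0.9673, z(0.1417) = -1.0727
c = −½·[z(H) + z(FA)] = −0.5 × (0.9673 + (-1.0727)) = 0.0527
c > 0: the model has a conservative response bias.

c = 0.05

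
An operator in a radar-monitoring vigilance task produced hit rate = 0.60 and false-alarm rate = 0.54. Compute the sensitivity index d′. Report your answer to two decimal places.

z(H) = 0.253
z(FA) = 0.100
d' = z(H) − z(FA) = 0.253 − 0.100 = 0.153

d′ = 0.15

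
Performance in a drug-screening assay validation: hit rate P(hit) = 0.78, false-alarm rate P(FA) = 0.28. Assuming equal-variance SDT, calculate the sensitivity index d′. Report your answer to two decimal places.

z(H) = z(0.78) = 0.772
z(FA) = z(0.28) = -0.583
d' = z(H) − z(FA) = 0.772 − (-0.583) = 1.355

d′ = 1.36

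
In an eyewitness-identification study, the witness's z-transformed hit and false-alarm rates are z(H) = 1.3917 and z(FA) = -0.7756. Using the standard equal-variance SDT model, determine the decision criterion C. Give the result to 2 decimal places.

c = −½·[z(H) + z(FA)] = −½·(1.3917 + (-0.7756)) = -0.30805

C = -0.31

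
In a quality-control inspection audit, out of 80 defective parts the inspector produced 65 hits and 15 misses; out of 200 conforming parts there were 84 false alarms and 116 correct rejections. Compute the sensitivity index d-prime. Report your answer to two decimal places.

d-prime = 1.09

H = 65/80 = 0.8125
FA = 84/200 = 0.4200
z(H) = z(0.8125) = 0.8871
z(FA) = z(0.4200) = -0.2019
d' = z(H) − z(FA) = 0.8871 − (-0.2019) = 1.0890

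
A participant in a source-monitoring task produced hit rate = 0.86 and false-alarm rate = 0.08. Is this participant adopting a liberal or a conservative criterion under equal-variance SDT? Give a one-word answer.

z(H) = 1.080, z(FA) = -1.405
c = −½·(z(H) + z(FA)) = 0.1625
c > 0 → conservative criterion (biased toward responding “no”).

conservative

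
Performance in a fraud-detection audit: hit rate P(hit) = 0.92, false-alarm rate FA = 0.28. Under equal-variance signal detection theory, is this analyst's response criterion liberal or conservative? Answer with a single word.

z(H) = 1.405, z(FA) = -0.583
c = −½·(z(H) + z(FA)) = -0.411
c < 0 → liberal criterion (biased toward responding “yes”).

liberal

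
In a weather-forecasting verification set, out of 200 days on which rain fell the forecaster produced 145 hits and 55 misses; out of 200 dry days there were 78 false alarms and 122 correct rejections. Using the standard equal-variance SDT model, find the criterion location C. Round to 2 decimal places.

H = 145/200 = 0.7250
FA = 78/200 = 0.3900
z(0.7250) = 0.5978, z(0.3900) = -0.2793
c = −½·[z(H) + z(FA)] = −0.5 × (0.5978 + (-0.2793)) = -0.15925
c < 0: the forecaster has a liberal response bias.

C = -0.16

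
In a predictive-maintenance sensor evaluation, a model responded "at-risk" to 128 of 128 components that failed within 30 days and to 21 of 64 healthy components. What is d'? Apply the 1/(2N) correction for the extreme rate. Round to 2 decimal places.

d' = 3.11

The hit rate is 128/128 = 1, so apply the 1/(2N) correction: H → 1 − 1/(2·128) = 0.99609.
z(H) = z(0.99609) = 2.660
z(FA) = z(0.32812) = -0.445
d' = 2.660 − (-0.445) = 3.105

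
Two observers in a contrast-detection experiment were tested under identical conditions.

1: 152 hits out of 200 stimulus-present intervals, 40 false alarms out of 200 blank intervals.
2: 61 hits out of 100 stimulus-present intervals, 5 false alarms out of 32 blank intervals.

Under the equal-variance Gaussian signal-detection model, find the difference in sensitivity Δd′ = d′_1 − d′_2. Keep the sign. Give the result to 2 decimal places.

1: z(0.7600) = 0.706, z(0.2000) = -0.842, d' = 1.548
2: z(0.6100) = 0.279, z(0.1562) = -1.010, d' = 1.289
Δd' = d'_1 − d'_2 = 1.548 − 1.289 = 0.259
1 has the higher sensitivity.

Δd′ = 0.26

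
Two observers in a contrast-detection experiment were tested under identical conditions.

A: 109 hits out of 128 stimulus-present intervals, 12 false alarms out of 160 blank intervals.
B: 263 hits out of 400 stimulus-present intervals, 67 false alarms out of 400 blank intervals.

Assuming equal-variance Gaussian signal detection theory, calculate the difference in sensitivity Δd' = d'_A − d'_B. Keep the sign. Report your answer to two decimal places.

A: z(0.8516) = 1.043, z(0.0750) = -1.440, d' = 2.483
B: z(0.6575) = 0.406, z(0.1675) = -0.964, d' = 1.370
Δd' = d'_A − d'_B = 2.483 − 1.370 = 1.113
A has the higher sensitivity.

Δd' = 1.11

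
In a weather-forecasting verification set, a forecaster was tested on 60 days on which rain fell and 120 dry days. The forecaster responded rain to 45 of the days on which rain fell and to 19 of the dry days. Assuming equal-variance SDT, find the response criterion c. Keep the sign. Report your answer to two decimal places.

H = 45/60 = 0.7500
FA = 19/120 = 0.1583
z(H) = 0.6745
z(FA) = -1.0015
c = −½·[z(H) + z(FA)] = −0.5 × (0.6745 + (-1.0015)) = 0.1635
c > 0: the forecaster has a conservative response bias.

c = 0.16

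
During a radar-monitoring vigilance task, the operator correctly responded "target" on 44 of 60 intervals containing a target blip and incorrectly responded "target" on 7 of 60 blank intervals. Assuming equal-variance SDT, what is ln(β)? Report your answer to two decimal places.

H = 44/60 = 0.7333
FA = 7/60 = 0.1167
z(H) = z(0.7333) = 0.623
z(FA) = z(0.1167) = -1.192
ln β = −½·[z(H)² − z(FA)²] = −0.5 × (0.388 − 1.421) = 0.5165

ln β = 0.52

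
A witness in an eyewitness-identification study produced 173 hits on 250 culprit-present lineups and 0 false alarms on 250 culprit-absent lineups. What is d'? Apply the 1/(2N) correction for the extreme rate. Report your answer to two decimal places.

The false-alarm rate is 0/250 = 0, so apply the 1/(2N) correction: FA → 1/(2·250) = 0.00200.
z(H) = z(0.69200) = 0.502
z(FA) = z(0.00200) = -2.878
d' = 0.502 − (-2.878) = 3.380

d' = 3.38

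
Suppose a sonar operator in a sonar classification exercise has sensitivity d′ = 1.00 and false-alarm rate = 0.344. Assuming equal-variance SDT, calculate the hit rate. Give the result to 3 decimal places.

hit rate = 0.725

z(false-alarm rate) = z(0.344) = -0.4016
z(H) = z(FA) + d' = -0.4016 + 1.00 = 0.5984
hit rate = Φ(0.5984) = 0.7252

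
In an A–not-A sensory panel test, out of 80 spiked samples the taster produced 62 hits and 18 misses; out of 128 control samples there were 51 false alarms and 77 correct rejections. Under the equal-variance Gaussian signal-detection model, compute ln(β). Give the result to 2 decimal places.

H = 62/80 = 0.7750
FA = 51/128 = 0.3984
z(H) = 0.755
z(FA) = -0.257
ln β = −½·[z(H)² − z(FA)²] = −0.5 × (0.570 − 0.066) = -0.252

ln β = -0.25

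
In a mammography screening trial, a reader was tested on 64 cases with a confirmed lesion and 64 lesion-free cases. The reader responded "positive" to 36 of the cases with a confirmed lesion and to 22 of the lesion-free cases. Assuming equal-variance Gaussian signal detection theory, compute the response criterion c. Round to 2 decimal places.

c = 0.12

H = 36/64 = 0.5625
FA = 22/64 = 0.3438
z(0.5625) = 0.157, z(0.3438) = -0.402
c = −½·[z(H) + z(FA)] = −0.5 × (0.157 + (-0.402)) = 0.1225
c > 0: the reader has a conservative response bias.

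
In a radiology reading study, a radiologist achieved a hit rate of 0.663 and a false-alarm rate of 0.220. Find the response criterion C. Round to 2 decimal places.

Φ⁻¹(H) = 0.4207
Φ⁻¹(FA) = -0.7722
c = −½·[z(H) + z(FA)] = −0.5 × (0.4207 + (-0.7722)) = 0.17575
c > 0: the radiologist has a conservative response bias.

C = 0.18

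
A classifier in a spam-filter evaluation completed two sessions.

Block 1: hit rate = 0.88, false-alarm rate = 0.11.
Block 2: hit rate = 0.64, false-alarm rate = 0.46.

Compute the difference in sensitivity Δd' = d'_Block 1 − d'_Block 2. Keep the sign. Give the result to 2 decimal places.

Δd' = 1.94

Block 1: z(0.88) = 1.175, z(0.11) = -1.227, d' = 2.402
Block 2: z(0.64) = 0.358, z(0.46) = -0.100, d' = 0.458
Δd' = d'_Block 1 − d'_Block 2 = 2.402 − 0.458 = 1.944
Block 1 has the higher sensitivity.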